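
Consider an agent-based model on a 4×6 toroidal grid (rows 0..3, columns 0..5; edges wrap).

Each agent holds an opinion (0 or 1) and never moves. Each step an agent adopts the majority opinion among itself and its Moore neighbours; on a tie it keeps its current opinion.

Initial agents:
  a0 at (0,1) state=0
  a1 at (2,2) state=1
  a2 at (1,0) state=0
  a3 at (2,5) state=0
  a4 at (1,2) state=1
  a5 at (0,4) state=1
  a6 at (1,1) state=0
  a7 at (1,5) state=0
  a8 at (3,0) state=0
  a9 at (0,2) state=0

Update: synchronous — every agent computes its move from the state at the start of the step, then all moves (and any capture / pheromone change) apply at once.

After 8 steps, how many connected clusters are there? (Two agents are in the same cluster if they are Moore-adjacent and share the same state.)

t=1: a0@(0,1):0 a1@(2,2):1 a2@(1,0):0 a3@(2,5):0 a4@(1,2):0 a5@(0,4):1 a6@(1,1):0 a7@(1,5):0 a8@(3,0):0 a9@(0,2):0
t=2: a0@(0,1):0 a1@(2,2):0 a2@(1,0):0 a3@(2,5):0 a4@(1,2):0 a5@(0,4):1 a6@(1,1):0 a7@(1,5):0 a8@(3,0):0 a9@(0,2):0
t=3: (unchanged — steady state)

2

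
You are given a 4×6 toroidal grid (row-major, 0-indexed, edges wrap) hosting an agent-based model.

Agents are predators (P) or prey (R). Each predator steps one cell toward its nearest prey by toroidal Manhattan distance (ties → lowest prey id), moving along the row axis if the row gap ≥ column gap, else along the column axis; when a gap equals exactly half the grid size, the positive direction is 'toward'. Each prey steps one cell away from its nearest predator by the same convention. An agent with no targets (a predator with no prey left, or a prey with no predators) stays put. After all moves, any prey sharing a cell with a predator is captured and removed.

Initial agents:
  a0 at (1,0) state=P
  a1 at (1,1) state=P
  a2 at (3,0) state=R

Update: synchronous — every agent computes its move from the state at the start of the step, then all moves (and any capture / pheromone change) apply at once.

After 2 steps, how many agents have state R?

t=1: a0@(2,0):P a1@(2,1):P
t=2: (unchanged — steady state)

0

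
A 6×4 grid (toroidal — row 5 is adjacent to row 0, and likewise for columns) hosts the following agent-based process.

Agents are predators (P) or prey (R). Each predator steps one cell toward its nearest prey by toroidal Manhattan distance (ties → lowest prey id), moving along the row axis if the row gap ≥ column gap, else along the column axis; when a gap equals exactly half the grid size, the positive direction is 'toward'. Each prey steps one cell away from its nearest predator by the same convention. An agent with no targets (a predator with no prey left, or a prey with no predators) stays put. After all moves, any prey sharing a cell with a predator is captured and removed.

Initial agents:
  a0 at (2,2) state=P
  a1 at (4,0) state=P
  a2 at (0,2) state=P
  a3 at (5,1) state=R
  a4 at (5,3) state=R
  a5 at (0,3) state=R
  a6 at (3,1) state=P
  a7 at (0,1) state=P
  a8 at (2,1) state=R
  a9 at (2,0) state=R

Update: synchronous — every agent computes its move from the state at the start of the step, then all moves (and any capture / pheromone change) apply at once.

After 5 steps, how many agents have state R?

t=1: a0@(2,1):P a1@(5,0):P a2@(0,3):P a3@(4,1):R a5@(0,0):R a6@(2,1):P a7@(5,1):P a8@(2,0):R a9@(2,3):R
t=2: a0@(2,0):P a1@(0,0):P a2@(0,0):P a3@(3,1):R a5@(1,0):R a6@(2,0):P a7@(4,1):P a8@(2,3):R a9@(2,2):R
t=3: a0@(1,0):P a1@(1,0):P a2@(1,0):P a3@(2,1):R a5@(0,0):R a6@(1,0):P a7@(3,1):P a8@(2,2):R a9@(2,1):R
t=4: a0@(0,0):P a1@(0,0):P a2@(0,0):P a3@(1,1):R a5@(5,0):R a6@(0,0):P a7@(2,1):P a8@(1,2):R a9@(1,1):R
t=5: a0@(5,0):P a1@(5,0):P a2@(5,0):P a3@(0,1):R a5@(4,0):R a6@(5,0):P a7@(1,1):P a8@(0,2):R a9@(0,1):R

4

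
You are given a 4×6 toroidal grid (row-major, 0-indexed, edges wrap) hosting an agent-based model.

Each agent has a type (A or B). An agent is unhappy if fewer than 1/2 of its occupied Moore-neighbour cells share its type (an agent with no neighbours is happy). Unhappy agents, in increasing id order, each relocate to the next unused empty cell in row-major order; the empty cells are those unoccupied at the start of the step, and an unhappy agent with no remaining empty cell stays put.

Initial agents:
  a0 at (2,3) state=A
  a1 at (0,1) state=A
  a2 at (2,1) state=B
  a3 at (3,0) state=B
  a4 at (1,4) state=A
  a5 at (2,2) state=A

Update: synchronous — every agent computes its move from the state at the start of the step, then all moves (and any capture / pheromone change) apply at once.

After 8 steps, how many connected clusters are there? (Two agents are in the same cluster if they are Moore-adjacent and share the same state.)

t=1: a0@(2,3):A a1@(0,0):A a2@(2,1):B a3@(3,0):B a4@(1,4):A a5@(2,2):A
t=2: a0@(2,3):A a1@(0,1):A a2@(2,1):B a3@(3,0):B a4@(1,4):A a5@(2,2):A
t=3: a0@(2,3):A a1@(0,0):A a2@(2,1):B a3@(3,0):B a4@(1,4):A a5@(2,2):A
t=4: a0@(2,3):A a1@(0,1):A a2@(2,1):B a3@(3,0):B a4@(1,4):A a5@(2,2):A
t=5: a0@(2,3):A a1@(0,0):A a2@(2,1):B a3@(3,0):B a4@(1,4):A a5@(2,2):A
t=6: a0@(2,3):A a1@(0,1):A a2@(2,1):B a3@(3,0):B a4@(1,4):A a5@(2,2):A
t=7: a0@(2,3):A a1@(0,0):A a2@(2,1):B a3@(3,0):B a4@(1,4):A a5@(2,2):A
t=8: a0@(2,3):A a1@(0,1):A a2@(2,1):B a3@(3,0):B a4@(1,4):A a5@(2,2):A

3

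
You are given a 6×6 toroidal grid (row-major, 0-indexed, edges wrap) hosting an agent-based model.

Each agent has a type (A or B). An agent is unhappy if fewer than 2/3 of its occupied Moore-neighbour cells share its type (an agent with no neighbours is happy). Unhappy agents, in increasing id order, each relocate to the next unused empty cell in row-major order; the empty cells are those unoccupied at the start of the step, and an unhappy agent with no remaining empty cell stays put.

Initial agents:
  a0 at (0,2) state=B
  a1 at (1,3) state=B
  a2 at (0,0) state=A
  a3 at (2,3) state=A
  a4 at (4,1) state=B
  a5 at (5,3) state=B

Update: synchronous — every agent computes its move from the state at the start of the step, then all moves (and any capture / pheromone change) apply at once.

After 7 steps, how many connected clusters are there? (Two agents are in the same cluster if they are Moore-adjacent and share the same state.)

t=1: a0@(0,2):B a1@(0,1):B a2@(0,0):A a3@(0,3):A a4@(4,1):B a5@(5,3):B
t=2: a0@(0,2):B a1@(0,4):B a2@(0,5):A a3@(1,0):A a4@(4,1):B a5@(1,1):B
t=3: a0@(0,2):B a1@(0,0):B a2@(0,1):A a3@(0,3):A a4@(4,1):B a5@(1,2):B
t=4: a0@(0,4):B a1@(0,5):B a2@(1,0):A a3@(1,1):A a4@(4,1):B a5@(1,3):B
t=5: a0@(0,4):B a1@(0,0):B a2@(0,1):A a3@(1,1):A a4@(4,1):B a5@(1,3):B
t=6: a0@(0,4):B a1@(0,2):B a2@(0,3):A a3@(0,5):A a4@(4,1):B a5@(1,3):B
t=7: a0@(0,0):B a1@(0,1):B a2@(1,0):A a3@(1,1):A a4@(4,1):B a5@(1,3):B

4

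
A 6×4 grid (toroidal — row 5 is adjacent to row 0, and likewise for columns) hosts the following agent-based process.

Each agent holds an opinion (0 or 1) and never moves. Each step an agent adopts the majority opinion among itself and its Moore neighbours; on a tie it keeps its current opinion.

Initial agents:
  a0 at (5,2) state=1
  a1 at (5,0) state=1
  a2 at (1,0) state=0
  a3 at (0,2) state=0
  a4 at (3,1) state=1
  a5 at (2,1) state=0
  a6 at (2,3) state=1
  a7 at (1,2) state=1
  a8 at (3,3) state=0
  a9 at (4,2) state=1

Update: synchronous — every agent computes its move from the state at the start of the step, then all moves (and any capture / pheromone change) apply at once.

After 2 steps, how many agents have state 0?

2

t=1: a0@(5,2):1 a1@(5,0):1 a2@(1,0):0 a3@(0,2):1 a4@(3,1):1 a5@(2,1):0 a6@(2,3):1 a7@(1,2):1 a8@(3,3):1 a9@(4,2):1
t=2: (unchanged — steady state)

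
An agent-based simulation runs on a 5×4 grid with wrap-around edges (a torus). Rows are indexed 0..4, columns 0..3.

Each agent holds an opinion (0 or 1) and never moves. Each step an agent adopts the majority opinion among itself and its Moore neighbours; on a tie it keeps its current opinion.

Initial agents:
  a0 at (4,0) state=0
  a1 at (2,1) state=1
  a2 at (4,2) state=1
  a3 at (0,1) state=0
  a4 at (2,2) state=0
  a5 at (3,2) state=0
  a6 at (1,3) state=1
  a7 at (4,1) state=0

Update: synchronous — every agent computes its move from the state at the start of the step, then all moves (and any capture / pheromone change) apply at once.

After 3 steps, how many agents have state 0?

7

t=1: a0@(4,0):0 a1@(2,1):0 a2@(4,2):0 a3@(0,1):0 a4@(2,2):0 a5@(3,2):0 a6@(1,3):1 a7@(4,1):0
t=2: (unchanged — steady state)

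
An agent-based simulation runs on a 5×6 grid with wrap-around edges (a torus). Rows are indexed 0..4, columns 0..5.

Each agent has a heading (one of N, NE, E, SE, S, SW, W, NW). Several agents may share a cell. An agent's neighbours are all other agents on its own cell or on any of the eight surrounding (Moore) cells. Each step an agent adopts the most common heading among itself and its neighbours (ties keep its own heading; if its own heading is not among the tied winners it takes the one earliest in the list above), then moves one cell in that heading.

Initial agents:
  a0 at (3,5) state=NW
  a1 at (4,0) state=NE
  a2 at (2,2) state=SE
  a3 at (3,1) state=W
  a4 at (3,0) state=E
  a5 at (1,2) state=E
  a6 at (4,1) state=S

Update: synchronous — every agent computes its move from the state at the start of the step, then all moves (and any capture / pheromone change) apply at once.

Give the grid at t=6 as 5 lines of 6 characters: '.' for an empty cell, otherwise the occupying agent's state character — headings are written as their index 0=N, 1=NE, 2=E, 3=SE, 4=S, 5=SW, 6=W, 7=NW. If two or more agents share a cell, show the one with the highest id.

t=1: a0@(2,4):NW a1@(3,1):NE a2@(3,3):SE a3@(3,0):W a4@(3,1):E a5@(1,3):E a6@(0,1):S
t=2: a0@(1,3):NW a1@(2,2):NE a2@(4,4):SE a3@(3,5):W a4@(3,2):E a5@(1,4):E a6@(1,1):S
t=3: a0@(0,2):NW a1@(1,3):NE a2@(0,5):SE a3@(3,4):W a4@(3,3):E a5@(1,5):E a6@(2,1):S
t=4: a0@(4,1):NW a1@(0,4):NE a2@(1,0):SE a3@(3,3):W a4@(3,4):E a5@(1,0):E a6@(3,1):S
t=5: a0@(3,0):NW a1@(4,5):NE a2@(2,1):SE a3@(3,2):W a4@(3,5):E a5@(1,1):E a6@(4,1):S
t=6: a0@(2,5):NW a1@(3,0):NE a2@(3,2):SE a3@(3,1):W a4@(3,0):E a5@(1,2):E a6@(0,1):S

.4....
..2...
.....7
263...
......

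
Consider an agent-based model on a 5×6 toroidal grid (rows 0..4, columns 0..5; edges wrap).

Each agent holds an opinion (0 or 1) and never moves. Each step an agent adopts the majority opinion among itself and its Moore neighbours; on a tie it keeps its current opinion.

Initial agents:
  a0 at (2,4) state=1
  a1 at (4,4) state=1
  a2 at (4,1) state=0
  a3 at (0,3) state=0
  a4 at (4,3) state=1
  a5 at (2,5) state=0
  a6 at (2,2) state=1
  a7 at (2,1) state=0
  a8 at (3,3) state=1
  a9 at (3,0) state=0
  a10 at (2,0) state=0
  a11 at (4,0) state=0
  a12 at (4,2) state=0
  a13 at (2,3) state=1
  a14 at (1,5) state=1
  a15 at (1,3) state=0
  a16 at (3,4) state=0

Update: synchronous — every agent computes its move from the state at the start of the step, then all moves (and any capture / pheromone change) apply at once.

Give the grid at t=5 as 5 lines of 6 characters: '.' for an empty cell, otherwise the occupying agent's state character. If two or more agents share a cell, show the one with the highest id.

...1..
...1.1
001110
0..11.
00111.

t=1: a0@(2,4):1 a1@(4,4):1 a2@(4,1):0 a3@(0,3):0 a4@(4,3):1 a5@(2,5):0 a6@(2,2):1 a7@(2,1):0 a8@(3,3):1 a9@(3,0):0 a10@(2,0):0 a11@(4,0):0 a12@(4,2):0 a13@(2,3):1 a14@(1,5):1 a15@(1,3):1 a16@(3,4):1
t=2: a0@(2,4):1 a1@(4,4):1 a2@(4,1):0 a3@(0,3):1 a4@(4,3):1 a5@(2,5):0 a6@(2,2):1 a7@(2,1):0 a8@(3,3):1 a9@(3,0):0 a10@(2,0):0 a11@(4,0):0 a12@(4,2):0 a13@(2,3):1 a14@(1,5):1 a15@(1,3):1 a16@(3,4):1
t=3: a0@(2,4):1 a1@(4,4):1 a2@(4,1):0 a3@(0,3):1 a4@(4,3):1 a5@(2,5):0 a6@(2,2):1 a7@(2,1):0 a8@(3,3):1 a9@(3,0):0 a10@(2,0):0 a11@(4,0):0 a12@(4,2):1 a13@(2,3):1 a14@(1,5):1 a15@(1,3):1 a16@(3,4):1
t=4: (unchanged — steady state)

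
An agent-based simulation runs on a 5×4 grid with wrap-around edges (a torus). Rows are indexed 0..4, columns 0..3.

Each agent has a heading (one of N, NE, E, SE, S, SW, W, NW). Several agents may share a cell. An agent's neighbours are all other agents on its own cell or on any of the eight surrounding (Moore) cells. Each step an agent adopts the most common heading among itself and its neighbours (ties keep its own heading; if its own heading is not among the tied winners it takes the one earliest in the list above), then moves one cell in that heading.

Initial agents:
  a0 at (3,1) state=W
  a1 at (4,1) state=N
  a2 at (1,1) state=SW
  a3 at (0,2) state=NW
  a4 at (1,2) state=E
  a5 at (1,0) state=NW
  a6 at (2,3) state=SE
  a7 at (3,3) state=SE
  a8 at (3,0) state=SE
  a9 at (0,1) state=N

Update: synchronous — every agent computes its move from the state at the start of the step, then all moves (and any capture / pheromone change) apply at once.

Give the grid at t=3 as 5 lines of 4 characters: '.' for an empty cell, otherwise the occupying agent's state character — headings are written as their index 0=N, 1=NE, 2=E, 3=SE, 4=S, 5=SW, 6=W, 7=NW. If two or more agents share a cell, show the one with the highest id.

..33
.033
.00.
..7.
....

t=1: a0@(3,0):W a1@(3,1):N a2@(0,0):NW a3@(4,2):N a4@(1,3):E a5@(0,3):NW a6@(3,0):SE a7@(4,0):SE a8@(4,1):SE a9@(4,1):N
t=2: a0@(4,1):SE a1@(2,1):N a2@(4,3):NW a3@(3,2):N a4@(0,2):NW a5@(4,2):NW a6@(4,1):SE a7@(0,1):SE a8@(0,2):SE a9@(3,1):N
t=3: a0@(0,2):SE a1@(1,1):N a2@(3,2):NW a3@(2,2):N a4@(1,3):SE a5@(0,3):SE a6@(0,2):SE a7@(1,2):SE a8@(1,3):SE a9@(2,1):N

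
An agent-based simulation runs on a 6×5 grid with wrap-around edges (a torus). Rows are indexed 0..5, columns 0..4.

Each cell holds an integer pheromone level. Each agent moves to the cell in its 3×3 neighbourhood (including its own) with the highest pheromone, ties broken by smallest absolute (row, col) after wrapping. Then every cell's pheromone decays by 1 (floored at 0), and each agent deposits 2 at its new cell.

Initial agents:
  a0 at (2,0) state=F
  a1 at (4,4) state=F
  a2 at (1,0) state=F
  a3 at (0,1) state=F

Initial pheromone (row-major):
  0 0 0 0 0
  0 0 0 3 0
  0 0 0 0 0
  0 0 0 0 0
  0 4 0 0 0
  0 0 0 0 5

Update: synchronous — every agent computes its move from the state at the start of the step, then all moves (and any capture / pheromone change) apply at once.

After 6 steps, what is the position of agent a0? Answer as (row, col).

t=1: a0@(1,0) a1@(5,4) a2@(0,0) a3@(0,0) | pheromone: 4 0 0 0 0 / 2 0 0 2 0 / 0 0 0 0 0 / 0 0 0 0 0 / 0 3 0 0 0 / 0 0 0 0 6
t=2: a0@(0,0) a1@(5,4) a2@(5,4) a3@(5,4) | pheromone: 5 0 0 0 0 / 1 0 0 1 0 / 0 0 0 0 0 / 0 0 0 0 0 / 0 2 0 0 0 / 0 0 0 0 11
t=3: a0@(5,4) a1@(5,4) a2@(5,4) a3@(5,4) | pheromone: 4 0 0 0 0 / 0 0 0 0 0 / 0 0 0 0 0 / 0 0 0 0 0 / 0 1 0 0 0 / 0 0 0 0 18
t=4: a0@(5,4) a1@(5,4) a2@(5,4) a3@(5,4) | pheromone: 3 0 0 0 0 / 0 0 0 0 0 / 0 0 0 0 0 / 0 0 0 0 0 / 0 0 0 0 0 / 0 0 0 0 25
t=5: a0@(5,4) a1@(5,4) a2@(5,4) a3@(5,4) | pheromone: 2 0 0 0 0 / 0 0 0 0 0 / 0 0 0 0 0 / 0 0 0 0 0 / 0 0 0 0 0 / 0 0 0 0 32
t=6: a0@(5,4) a1@(5,4) a2@(5,4) a3@(5,4) | pheromone: 1 0 0 0 0 / 0 0 0 0 0 / 0 0 0 0 0 / 0 0 0 0 0 / 0 0 0 0 0 / 0 0 0 0 39

(5, 4)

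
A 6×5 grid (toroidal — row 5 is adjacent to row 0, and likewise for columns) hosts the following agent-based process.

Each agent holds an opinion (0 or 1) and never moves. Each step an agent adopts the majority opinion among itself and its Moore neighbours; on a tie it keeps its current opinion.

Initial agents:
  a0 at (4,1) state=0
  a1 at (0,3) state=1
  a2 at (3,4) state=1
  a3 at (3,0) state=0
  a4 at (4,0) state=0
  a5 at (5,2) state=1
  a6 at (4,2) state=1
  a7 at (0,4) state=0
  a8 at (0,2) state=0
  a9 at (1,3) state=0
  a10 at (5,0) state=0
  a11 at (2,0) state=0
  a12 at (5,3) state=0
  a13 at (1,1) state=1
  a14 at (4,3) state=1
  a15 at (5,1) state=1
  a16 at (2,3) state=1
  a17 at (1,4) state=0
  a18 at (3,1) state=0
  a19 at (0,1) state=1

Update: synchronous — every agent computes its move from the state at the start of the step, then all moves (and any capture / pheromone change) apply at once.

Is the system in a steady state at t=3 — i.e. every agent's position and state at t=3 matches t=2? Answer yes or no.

t=1: a0@(4,1):0 a1@(0,3):0 a2@(3,4):1 a3@(3,0):0 a4@(4,0):0 a5@(5,2):1 a6@(4,2):1 a7@(0,4):0 a8@(0,2):1 a9@(1,3):0 a10@(5,0):0 a11@(2,0):0 a12@(5,3):1 a13@(1,1):1 a14@(4,3):1 a15@(5,1):1 a16@(2,3):1 a17@(1,4):0 a18@(3,1):0 a19@(0,1):1
t=2: (unchanged — steady state)

yes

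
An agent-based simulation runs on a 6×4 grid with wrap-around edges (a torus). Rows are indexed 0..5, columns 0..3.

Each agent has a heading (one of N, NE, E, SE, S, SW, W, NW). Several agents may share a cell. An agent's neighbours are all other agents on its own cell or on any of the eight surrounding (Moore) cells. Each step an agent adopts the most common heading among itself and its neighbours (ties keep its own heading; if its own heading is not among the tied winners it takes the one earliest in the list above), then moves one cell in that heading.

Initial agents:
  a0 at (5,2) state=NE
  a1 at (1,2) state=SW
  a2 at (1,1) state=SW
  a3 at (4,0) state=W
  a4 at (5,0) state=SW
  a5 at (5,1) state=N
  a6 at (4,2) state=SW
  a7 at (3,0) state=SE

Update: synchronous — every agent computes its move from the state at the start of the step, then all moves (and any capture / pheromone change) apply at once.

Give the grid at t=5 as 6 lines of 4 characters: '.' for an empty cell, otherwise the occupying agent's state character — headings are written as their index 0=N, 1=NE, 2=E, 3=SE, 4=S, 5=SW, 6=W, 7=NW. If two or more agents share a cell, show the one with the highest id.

55..
....
.3..
.5..
5..5
...5

t=1: a0@(4,3):NE a1@(2,1):SW a2@(2,0):SW a3@(4,3):W a4@(0,3):SW a5@(0,0):SW a6@(5,1):SW a7@(4,1):SE
t=2: a0@(3,0):NE a1@(3,0):SW a2@(3,3):SW a3@(4,2):W a4@(1,2):SW a5@(1,3):SW a6@(0,0):SW a7@(5,2):SE
t=3: a0@(4,3):SW a1@(4,3):SW a2@(4,2):SW a3@(4,1):W a4@(2,1):SW a5@(2,2):SW a6@(1,3):SW a7@(0,3):SE
t=4: a0@(5,2):SW a1@(5,2):SW a2@(5,1):SW a3@(4,0):W a4@(3,0):SW a5@(3,1):SW a6@(2,2):SW a7@(1,0):SE
t=5: a0@(0,1):SW a1@(0,1):SW a2@(0,0):SW a3@(5,3):SW a4@(4,3):SW a5@(4,0):SW a6@(3,1):SW a7@(2,1):SE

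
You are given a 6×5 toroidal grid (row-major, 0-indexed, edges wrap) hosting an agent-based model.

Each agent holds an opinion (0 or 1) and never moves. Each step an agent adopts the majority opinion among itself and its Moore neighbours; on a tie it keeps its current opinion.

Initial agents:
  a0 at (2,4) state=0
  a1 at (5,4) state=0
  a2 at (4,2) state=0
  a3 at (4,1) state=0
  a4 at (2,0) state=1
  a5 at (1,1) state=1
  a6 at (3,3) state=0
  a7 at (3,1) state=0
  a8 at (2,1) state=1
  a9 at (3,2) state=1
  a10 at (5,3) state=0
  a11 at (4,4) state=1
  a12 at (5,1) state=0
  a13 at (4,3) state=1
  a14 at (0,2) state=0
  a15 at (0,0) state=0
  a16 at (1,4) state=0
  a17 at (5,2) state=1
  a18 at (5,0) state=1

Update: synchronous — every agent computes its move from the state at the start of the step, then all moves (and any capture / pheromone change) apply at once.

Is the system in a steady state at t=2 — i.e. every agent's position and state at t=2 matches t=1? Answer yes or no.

no

t=1: a0@(2,4):0 a1@(5,4):0 a2@(4,2):0 a3@(4,1):0 a4@(2,0):1 a5@(1,1):1 a6@(3,3):0 a7@(3,1):0 a8@(2,1):1 a9@(3,2):0 a10@(5,3):0 a11@(4,4):1 a12@(5,1):0 a13@(4,3):1 a14@(0,2):0 a15@(0,0):0 a16@(1,4):0 a17@(5,2):0 a18@(5,0):0
t=2: a0@(2,4):0 a1@(5,4):0 a2@(4,2):0 a3@(4,1):0 a4@(2,0):1 a5@(1,1):1 a6@(3,3):0 a7@(3,1):0 a8@(2,1):1 a9@(3,2):0 a10@(5,3):0 a11@(4,4):0 a12@(5,1):0 a13@(4,3):0 a14@(0,2):0 a15@(0,0):0 a16@(1,4):0 a17@(5,2):0 a18@(5,0):0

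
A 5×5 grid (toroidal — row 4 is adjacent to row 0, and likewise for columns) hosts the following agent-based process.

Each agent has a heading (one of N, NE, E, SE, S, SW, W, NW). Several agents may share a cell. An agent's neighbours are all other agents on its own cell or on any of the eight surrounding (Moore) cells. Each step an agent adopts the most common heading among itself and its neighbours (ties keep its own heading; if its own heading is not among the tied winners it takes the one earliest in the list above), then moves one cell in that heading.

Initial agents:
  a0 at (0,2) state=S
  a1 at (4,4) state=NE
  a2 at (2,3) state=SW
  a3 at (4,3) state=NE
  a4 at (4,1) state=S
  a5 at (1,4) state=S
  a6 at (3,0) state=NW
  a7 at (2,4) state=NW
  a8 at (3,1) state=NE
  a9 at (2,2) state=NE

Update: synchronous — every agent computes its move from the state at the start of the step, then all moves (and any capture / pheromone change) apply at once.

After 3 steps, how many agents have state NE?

7

t=1: a0@(1,2):S a1@(3,0):NE a2@(3,2):SW a3@(3,4):NE a4@(0,1):S a5@(2,4):S a6@(2,4):NW a7@(1,3):NW a8@(2,2):NE a9@(1,3):NE
t=2: a0@(2,2):S a1@(2,1):NE a2@(4,1):SW a3@(2,0):NE a4@(1,1):S a5@(1,0):NE a6@(1,0):NE a7@(0,2):NW a8@(1,3):NE a9@(0,4):NE
t=3: a0@(3,2):S a1@(1,2):NE a2@(0,0):SW a3@(1,1):NE a4@(0,2):NE a5@(0,1):NE a6@(0,1):NE a7@(4,1):NW a8@(0,4):NE a9@(4,0):NE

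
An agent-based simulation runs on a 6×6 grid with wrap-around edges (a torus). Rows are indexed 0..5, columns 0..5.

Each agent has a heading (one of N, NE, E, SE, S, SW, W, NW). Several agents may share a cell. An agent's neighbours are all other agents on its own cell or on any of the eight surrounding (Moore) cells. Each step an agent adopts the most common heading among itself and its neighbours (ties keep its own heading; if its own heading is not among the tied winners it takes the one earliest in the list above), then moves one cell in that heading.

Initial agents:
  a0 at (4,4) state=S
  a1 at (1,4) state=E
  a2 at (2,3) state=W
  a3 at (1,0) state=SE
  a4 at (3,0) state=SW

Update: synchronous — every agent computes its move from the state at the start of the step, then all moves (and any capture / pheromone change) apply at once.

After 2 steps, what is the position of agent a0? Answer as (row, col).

(0, 4)

t=1: a0@(5,4):S a1@(1,5):E a2@(2,2):W a3@(2,1):SE a4@(4,5):SW
t=2: a0@(0,4):S a1@(1,0):E a2@(2,1):W a3@(3,2):SE a4@(5,4):SW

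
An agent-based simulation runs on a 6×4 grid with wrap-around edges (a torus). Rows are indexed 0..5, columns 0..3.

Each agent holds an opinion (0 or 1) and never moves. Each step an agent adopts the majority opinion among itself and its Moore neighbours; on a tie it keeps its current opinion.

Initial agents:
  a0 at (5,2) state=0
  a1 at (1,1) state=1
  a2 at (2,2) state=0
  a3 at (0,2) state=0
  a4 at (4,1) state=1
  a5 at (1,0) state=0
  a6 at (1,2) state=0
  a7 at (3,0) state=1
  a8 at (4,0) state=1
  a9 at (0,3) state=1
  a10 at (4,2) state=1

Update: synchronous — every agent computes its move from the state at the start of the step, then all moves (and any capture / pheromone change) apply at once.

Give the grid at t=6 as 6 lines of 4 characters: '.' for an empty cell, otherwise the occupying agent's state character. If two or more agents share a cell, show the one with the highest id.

..00
000.
..0.
1...
111.
..1.

t=1: a0@(5,2):1 a1@(1,1):0 a2@(2,2):0 a3@(0,2):0 a4@(4,1):1 a5@(1,0):1 a6@(1,2):0 a7@(3,0):1 a8@(4,0):1 a9@(0,3):0 a10@(4,2):1
t=2: a0@(5,2):1 a1@(1,1):0 a2@(2,2):0 a3@(0,2):0 a4@(4,1):1 a5@(1,0):0 a6@(1,2):0 a7@(3,0):1 a8@(4,0):1 a9@(0,3):0 a10@(4,2):1
t=3: (unchanged — steady state)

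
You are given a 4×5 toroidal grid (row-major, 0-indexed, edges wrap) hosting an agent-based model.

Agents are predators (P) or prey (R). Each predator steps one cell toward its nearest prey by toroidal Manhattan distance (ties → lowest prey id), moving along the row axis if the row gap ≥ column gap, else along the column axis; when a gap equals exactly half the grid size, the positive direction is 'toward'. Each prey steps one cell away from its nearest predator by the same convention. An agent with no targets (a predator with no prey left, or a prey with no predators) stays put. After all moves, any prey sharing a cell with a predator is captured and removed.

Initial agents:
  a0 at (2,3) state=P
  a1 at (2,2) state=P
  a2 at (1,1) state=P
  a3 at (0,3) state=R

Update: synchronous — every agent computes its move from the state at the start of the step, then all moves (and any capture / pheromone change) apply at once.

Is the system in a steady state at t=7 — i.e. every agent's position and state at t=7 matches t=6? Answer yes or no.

yes

t=1: a0@(3,3):P a1@(3,2):P a2@(1,2):P
t=2: (unchanged — steady state)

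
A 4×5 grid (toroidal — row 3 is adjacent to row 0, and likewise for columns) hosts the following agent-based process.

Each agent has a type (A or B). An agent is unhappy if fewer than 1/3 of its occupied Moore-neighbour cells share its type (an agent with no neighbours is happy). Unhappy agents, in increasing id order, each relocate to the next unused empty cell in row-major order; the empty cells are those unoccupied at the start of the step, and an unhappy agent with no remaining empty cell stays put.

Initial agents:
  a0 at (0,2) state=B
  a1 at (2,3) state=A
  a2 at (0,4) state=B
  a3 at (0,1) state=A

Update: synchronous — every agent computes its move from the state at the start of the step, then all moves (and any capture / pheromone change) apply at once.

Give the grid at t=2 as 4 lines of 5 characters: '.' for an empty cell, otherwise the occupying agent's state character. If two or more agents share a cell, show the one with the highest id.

BA..B
.....
...A.
.....

t=1: a0@(0,0):B a1@(2,3):A a2@(0,4):B a3@(0,3):A
t=2: a0@(0,0):B a1@(2,3):A a2@(0,4):B a3@(0,1):A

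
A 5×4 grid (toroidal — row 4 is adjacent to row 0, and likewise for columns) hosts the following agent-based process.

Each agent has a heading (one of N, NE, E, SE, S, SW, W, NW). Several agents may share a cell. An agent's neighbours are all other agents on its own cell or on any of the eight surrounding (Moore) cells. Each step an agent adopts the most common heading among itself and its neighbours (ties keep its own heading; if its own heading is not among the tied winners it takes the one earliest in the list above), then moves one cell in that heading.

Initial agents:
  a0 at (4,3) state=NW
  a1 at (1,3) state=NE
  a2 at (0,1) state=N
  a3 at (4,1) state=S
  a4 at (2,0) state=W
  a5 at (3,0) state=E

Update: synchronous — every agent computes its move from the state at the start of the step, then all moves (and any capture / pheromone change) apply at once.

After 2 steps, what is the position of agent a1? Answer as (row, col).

t=1: a0@(3,2):NW a1@(0,0):NE a2@(4,1):N a3@(0,1):S a4@(2,3):W a5@(3,1):E
t=2: a0@(2,1):NW a1@(4,1):NE a2@(3,1):N a3@(1,1):S a4@(2,2):W a5@(3,2):E

(4, 1)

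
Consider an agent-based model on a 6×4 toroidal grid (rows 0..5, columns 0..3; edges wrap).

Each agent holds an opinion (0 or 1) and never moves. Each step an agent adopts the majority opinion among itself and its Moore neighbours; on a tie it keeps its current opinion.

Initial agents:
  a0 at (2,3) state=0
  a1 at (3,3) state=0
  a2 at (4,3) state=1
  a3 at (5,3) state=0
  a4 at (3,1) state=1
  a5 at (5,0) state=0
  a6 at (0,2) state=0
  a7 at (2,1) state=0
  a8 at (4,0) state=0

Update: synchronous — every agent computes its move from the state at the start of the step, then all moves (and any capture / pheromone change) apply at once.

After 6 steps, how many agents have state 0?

9

t=1: a0@(2,3):0 a1@(3,3):0 a2@(4,3):0 a3@(5,3):0 a4@(3,1):0 a5@(5,0):0 a6@(0,2):0 a7@(2,1):0 a8@(4,0):0
t=2: (unchanged — steady state)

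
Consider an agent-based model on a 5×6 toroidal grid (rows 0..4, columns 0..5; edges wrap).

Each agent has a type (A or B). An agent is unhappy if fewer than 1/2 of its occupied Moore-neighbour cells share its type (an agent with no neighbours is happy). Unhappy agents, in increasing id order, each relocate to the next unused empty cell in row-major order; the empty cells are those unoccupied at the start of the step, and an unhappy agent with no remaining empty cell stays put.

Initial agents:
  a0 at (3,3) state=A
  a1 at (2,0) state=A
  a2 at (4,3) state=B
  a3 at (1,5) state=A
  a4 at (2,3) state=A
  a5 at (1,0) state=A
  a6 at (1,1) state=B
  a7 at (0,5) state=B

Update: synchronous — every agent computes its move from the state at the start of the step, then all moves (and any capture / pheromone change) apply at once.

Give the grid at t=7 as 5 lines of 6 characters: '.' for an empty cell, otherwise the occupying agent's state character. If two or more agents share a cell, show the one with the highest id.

.BBB..
A....A
A..A..
...A..
......

t=1: a0@(3,3):A a1@(2,0):A a2@(0,0):B a3@(1,5):A a4@(2,3):A a5@(1,0):A a6@(0,1):B a7@(0,2):B
t=2: a0@(3,3):A a1@(2,0):A a2@(0,3):B a3@(1,5):A a4@(2,3):A a5@(1,0):A a6@(0,1):B a7@(0,2):B
t=3: (unchanged — steady state)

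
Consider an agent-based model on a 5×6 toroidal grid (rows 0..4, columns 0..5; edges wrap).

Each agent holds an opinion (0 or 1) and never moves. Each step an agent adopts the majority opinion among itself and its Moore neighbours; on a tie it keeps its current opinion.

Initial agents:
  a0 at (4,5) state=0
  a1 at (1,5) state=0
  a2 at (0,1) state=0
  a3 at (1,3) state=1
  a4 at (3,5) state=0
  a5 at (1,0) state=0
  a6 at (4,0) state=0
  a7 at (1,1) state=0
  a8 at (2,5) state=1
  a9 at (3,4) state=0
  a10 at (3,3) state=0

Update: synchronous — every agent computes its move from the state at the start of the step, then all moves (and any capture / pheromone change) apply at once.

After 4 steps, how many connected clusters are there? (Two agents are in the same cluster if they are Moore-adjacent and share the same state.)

2

t=1: a0@(4,5):0 a1@(1,5):0 a2@(0,1):0 a3@(1,3):1 a4@(3,5):0 a5@(1,0):0 a6@(4,0):0 a7@(1,1):0 a8@(2,5):0 a9@(3,4):0 a10@(3,3):0
t=2: (unchanged — steady state)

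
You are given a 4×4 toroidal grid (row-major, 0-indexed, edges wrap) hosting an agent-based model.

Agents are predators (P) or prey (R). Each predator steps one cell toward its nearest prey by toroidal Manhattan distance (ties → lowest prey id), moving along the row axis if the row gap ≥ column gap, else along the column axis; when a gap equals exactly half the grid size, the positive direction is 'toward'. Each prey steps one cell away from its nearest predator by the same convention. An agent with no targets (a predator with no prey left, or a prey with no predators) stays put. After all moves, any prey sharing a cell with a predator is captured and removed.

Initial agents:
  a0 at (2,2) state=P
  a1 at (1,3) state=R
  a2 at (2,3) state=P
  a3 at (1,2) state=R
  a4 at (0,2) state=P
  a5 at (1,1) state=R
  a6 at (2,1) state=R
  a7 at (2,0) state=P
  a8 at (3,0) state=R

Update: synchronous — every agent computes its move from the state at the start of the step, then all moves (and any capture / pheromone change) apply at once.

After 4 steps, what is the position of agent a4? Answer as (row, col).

t=1: a0@(1,2):P a1@(0,3):R a2@(1,3):P a3@(0,2):R a4@(1,2):P a5@(0,1):R a6@(2,0):R a7@(2,1):P a8@(0,0):R
t=2: a0@(0,2):P a1@(3,3):R a2@(0,3):P a3@(3,2):R a4@(0,2):P a5@(3,1):R a6@(2,3):R a7@(2,0):P a8@(3,0):R
t=3: a0@(3,2):P a2@(3,3):P a3@(2,2):R a4@(3,2):P a5@(2,1):R a6@(2,2):R a7@(2,3):P a8@(0,0):R
t=4: a0@(2,2):P a2@(2,3):P a3@(1,2):R a4@(2,2):P a5@(1,1):R a6@(1,2):R a7@(2,2):P a8@(1,0):R

(2, 2)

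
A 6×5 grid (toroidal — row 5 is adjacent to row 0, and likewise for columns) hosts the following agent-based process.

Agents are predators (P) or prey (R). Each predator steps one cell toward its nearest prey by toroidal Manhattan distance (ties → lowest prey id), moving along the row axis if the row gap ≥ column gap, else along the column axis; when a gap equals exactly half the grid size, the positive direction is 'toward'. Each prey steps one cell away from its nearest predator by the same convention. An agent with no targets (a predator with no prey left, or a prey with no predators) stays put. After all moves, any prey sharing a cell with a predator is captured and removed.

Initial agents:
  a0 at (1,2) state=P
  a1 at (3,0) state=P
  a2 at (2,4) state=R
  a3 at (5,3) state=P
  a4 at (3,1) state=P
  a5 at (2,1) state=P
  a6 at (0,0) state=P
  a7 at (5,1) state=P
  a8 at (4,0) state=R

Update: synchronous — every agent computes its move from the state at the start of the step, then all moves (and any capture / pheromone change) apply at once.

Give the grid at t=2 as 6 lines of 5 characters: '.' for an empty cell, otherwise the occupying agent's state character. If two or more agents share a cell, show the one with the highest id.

t=1: a0@(1,3):P a1@(4,0):P a2@(1,4):R a3@(5,4):P a4@(4,1):P a5@(2,0):P a6@(5,0):P a7@(4,1):P
t=2: a0@(1,4):P a1@(5,0):P a3@(0,4):P a4@(5,1):P a5@(1,0):P a6@(0,0):P a7@(5,1):P

P...P
P...P
.....
.....
.....
PP...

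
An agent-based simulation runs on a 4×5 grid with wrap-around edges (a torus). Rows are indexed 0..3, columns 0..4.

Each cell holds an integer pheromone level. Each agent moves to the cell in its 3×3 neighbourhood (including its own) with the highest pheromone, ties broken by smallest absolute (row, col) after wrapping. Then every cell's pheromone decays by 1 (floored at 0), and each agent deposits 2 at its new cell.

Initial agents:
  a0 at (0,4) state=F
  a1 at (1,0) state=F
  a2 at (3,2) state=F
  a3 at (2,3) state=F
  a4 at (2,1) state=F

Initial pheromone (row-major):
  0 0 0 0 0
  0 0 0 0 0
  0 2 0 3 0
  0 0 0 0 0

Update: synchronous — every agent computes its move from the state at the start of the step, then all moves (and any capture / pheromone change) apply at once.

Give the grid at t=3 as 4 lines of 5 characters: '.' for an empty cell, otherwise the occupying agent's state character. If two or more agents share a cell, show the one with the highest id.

F....
.....
.F.F.
.....

t=1: a0@(0,0) a1@(2,1) a2@(2,3) a3@(2,3) a4@(2,1) | pheromone: 2 0 0 0 0 / 0 0 0 0 0 / 0 5 0 6 0 / 0 0 0 0 0
t=2: a0@(0,0) a1@(2,1) a2@(2,3) a3@(2,3) a4@(2,1) | pheromone: 3 0 0 0 0 / 0 0 0 0 0 / 0 8 0 9 0 / 0 0 0 0 0
t=3: a0@(0,0) a1@(2,1) a2@(2,3) a3@(2,3) a4@(2,1) | pheromone: 4 0 0 0 0 / 0 0 0 0 0 / 0 11 0 12 0 / 0 0 0 0 0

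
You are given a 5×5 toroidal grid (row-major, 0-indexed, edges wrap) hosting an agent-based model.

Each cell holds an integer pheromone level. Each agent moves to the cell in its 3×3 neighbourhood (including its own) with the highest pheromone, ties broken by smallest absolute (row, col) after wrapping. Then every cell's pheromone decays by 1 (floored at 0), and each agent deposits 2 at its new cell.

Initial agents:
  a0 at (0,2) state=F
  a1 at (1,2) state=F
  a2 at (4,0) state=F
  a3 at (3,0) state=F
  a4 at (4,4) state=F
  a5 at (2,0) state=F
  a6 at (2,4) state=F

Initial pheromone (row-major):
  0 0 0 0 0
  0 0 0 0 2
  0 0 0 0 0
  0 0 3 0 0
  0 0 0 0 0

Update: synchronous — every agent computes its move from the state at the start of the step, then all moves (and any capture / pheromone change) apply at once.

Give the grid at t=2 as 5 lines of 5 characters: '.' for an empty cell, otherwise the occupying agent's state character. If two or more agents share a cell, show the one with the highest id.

F....
....F
.....
.....
.....

t=1: a0@(0,1) a1@(0,1) a2@(0,0) a3@(2,0) a4@(0,0) a5@(1,4) a6@(1,4) | pheromone: 4 4 0 0 0 / 0 0 0 0 5 / 2 0 0 0 0 / 0 0 2 0 0 / 0 0 0 0 0
t=2: a0@(0,0) a1@(0,0) a2@(1,4) a3@(1,4) a4@(1,4) a5@(1,4) a6@(1,4) | pheromone: 7 3 0 0 0 / 0 0 0 0 14 / 1 0 0 0 0 / 0 0 1 0 0 / 0 0 0 0 0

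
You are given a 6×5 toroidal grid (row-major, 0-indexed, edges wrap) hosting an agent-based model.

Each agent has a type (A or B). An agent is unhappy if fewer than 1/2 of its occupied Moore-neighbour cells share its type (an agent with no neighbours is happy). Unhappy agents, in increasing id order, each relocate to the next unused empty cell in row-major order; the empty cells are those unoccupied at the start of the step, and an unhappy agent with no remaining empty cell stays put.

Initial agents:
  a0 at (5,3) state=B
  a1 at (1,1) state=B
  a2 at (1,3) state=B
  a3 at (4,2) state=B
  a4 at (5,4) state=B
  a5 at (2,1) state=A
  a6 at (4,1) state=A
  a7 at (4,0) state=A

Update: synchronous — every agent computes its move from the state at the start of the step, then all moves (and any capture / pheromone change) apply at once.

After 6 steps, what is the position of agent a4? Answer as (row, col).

(5, 4)

t=1: a0@(5,3):B a1@(0,0):B a2@(1,3):B a3@(4,2):B a4@(5,4):B a5@(0,1):A a6@(4,1):A a7@(4,0):A
t=2: a0@(5,3):B a1@(0,0):B a2@(1,3):B a3@(4,2):B a4@(5,4):B a5@(0,2):A a6@(4,1):A a7@(4,0):A
t=3: a0@(5,3):B a1@(0,0):B a2@(0,1):B a3@(4,2):B a4@(5,4):B a5@(0,3):A a6@(4,1):A a7@(4,0):A
t=4: a0@(5,3):B a1@(0,0):B a2@(0,1):B a3@(4,2):B a4@(5,4):B a5@(0,2):A a6@(4,1):A a7@(4,0):A
t=5: a0@(5,3):B a1@(0,0):B a2@(0,1):B a3@(4,2):B a4@(5,4):B a5@(0,3):A a6@(4,1):A a7@(4,0):A
t=6: a0@(5,3):B a1@(0,0):B a2@(0,1):B a3@(4,2):B a4@(5,4):B a5@(0,2):A a6@(4,1):A a7@(4,0):A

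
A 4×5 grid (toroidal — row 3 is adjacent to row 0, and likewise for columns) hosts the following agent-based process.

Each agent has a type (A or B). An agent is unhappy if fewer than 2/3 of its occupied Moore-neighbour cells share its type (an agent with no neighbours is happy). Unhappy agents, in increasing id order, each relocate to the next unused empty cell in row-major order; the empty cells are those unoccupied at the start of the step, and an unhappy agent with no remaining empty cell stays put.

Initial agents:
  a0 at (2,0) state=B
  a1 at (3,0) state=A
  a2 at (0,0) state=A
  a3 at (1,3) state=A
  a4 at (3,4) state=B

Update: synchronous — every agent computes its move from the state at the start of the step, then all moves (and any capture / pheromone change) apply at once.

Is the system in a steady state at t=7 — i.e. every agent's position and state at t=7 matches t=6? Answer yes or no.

t=1: a0@(0,1):B a1@(0,2):A a2@(0,3):A a3@(1,3):A a4@(0,4):B
t=2: a0@(0,0):B a1@(0,2):A a2@(0,3):A a3@(1,3):A a4@(1,0):B
t=3: (unchanged — steady state)

yes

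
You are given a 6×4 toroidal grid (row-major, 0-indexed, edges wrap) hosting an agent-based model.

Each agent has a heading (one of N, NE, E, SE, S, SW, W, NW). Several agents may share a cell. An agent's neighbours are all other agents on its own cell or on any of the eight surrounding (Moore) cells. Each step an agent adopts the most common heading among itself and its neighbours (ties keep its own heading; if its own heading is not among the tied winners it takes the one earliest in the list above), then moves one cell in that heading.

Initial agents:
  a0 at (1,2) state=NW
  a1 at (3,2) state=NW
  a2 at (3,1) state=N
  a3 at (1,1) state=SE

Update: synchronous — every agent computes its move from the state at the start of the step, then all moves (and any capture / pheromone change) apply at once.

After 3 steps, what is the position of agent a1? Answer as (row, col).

t=1: a0@(0,1):NW a1@(2,1):NW a2@(2,1):N a3@(2,2):SE
t=2: a0@(5,0):NW a1@(1,0):NW a2@(1,1):N a3@(3,3):SE
t=3: a0@(4,3):NW a1@(0,3):NW a2@(0,1):N a3@(4,0):SE

(0, 3)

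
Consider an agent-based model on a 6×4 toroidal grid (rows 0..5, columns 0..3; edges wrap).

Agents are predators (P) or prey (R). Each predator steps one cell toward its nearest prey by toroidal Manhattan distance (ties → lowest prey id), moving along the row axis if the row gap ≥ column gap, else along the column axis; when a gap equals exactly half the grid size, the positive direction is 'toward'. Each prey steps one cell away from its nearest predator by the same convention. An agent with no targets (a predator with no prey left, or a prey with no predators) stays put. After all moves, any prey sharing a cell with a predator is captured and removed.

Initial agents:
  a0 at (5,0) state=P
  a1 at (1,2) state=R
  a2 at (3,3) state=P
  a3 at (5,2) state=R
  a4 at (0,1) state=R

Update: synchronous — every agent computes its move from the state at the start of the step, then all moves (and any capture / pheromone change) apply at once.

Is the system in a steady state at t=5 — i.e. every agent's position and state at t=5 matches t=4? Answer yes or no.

t=1: a0@(5,1):P a1@(0,2):R a2@(2,3):P a4@(1,1):R
t=2: a0@(0,1):P a1@(1,2):R a2@(1,3):P a4@(2,1):R
t=3: a0@(1,1):P a2@(1,2):P a4@(3,1):R
t=4: a0@(2,1):P a2@(2,2):P a4@(4,1):R
t=5: a0@(3,1):P a2@(3,2):P a4@(5,1):R

no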